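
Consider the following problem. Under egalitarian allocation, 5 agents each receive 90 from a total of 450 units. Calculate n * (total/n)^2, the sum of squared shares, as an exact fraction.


Step 1: Each agent's share = 450/5 = 90
Step 2: Square of each share = (90)^2 = 8100
Step 3: Sum of squares = 5 * 8100 = 40500

40500


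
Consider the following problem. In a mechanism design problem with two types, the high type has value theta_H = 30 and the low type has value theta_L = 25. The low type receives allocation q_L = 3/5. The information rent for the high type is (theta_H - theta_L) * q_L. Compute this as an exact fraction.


Step 1: theta_H - theta_L = 30 - 25 = 5
Step 2: Information rent = (theta_H - theta_L) * q_L
Step 3: = 5 * 3/5
Step 4: = 3

3


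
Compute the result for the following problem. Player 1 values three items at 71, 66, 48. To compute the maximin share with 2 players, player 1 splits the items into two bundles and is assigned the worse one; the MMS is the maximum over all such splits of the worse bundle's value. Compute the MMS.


Step 1: Item values = 71, 66, 48
Step 2: Enumerate all 2-bundle partitions and take the smaller bundle:
  Partition 1: {71} vs {66,48} -> bundles 71, 114; min = 71
  Partition 2: {66} vs {71,48} -> bundles 66, 119; min = 66
  Partition 3: {48} vs {71,66} -> bundles 48, 137; min = 48
Step 3: MMS = max(71, 66, 48) = 71

71


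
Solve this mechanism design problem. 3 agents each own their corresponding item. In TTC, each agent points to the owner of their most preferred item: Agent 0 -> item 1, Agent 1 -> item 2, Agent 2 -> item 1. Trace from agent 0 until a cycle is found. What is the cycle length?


Step 1: Trace the pointer graph from agent 0: 0 -> 1 -> 2 -> 1
Step 2: A cycle is detected when we revisit agent 1
Step 3: The cycle is: 1 -> 2 -> 1
Step 4: Cycle length = 2

2


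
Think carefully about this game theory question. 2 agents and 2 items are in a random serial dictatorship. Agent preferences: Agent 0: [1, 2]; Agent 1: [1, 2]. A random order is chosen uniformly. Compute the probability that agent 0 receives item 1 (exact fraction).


Step 1: Agent 0 wants item 1
Step 2: There are 2 possible orderings of agents
Step 3: In 1 orderings, agent 0 gets item 1
Step 4: Probability = 1/2

1/2


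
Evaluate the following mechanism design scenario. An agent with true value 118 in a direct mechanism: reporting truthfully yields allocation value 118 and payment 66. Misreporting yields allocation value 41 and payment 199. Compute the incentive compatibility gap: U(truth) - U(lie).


Step 1: U(truth) = value - payment = 118 - 66 = 52
Step 2: U(lie) = allocation - payment = 41 - 199 = -158
Step 3: IC gap = 52 - (-158) = 210

210


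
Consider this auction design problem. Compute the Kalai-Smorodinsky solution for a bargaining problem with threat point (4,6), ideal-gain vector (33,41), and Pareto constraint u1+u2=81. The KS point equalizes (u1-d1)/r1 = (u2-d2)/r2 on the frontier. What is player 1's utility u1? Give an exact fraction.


Step 1: At the KS point, (u1-d1)/r1 = (u2-d2)/r2 = t and u1+u2 = 81
Step 2: u1 = d1 + r1*t and u2 = d2 + r2*t, so (d1 + r1*t) + (d2 + r2*t) = 81
Step 3: t = (81 - 4 - 6)/(33 + 41) = 71/74
Step 4: u1 = d1 + r1*t = 4 + 33 * 71/74 = 2639/74
Step 5: (Check: u2 = d2 + r2*t = 3355/74; u1+u2 = 2639/74 + 3355/74 = 81, on the frontier.)

2639/74


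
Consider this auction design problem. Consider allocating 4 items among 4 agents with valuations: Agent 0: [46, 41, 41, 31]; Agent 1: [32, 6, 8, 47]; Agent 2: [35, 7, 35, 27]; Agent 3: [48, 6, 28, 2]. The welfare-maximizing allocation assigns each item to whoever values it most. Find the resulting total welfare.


Step 1: For each item, find the maximum value among all agents.
Step 2: Item 0 -> Agent 3 (value 48)
Step 3: Item 1 -> Agent 0 (value 41)
Step 4: Item 2 -> Agent 0 (value 41)
Step 5: Item 3 -> Agent 1 (value 47)
Step 6: Total welfare = 48 + 41 + 41 + 47 = 177

177


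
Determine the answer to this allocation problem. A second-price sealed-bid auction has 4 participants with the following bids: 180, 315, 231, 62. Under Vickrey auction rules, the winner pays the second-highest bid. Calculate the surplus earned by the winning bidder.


Step 1: Sort bids in descending order: 315, 231, 180, 62
Step 2: The winning bid is the highest: 315
Step 3: The payment equals the second-highest bid: 231
Step 4: Surplus = winner's bid - payment = 315 - 231 = 84

84


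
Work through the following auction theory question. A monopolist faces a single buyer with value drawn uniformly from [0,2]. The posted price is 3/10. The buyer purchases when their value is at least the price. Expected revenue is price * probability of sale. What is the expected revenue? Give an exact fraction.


Step 1: Posted price r = 3/10, value support [0,2]
Step 2: P(v >= r) = (2 - 3/10)/2 = 17/20
Step 3: Expected revenue = r * P(v >= r) = 3/10 * 17/20
Step 4: Revenue = 51/200

51/200


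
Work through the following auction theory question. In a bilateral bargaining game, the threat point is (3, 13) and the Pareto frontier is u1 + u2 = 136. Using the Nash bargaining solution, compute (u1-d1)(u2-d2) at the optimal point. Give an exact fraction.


Step 1: The Nash solution splits surplus symmetrically above the disagreement point
Step 2: u1 = (total + d1 - d2)/2 = (136 + 3 - 13)/2 = 63
Step 3: u2 = (total - d1 + d2)/2 = (136 - 3 + 13)/2 = 73
Step 4: Nash product = (63 - 3) * (73 - 13)
Step 5: = 60 * 60 = 3600

3600


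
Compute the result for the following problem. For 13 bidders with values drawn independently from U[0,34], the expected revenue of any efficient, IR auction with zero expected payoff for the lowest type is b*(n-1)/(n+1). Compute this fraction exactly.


Step 1: By Revenue Equivalence, expected revenue = b*(n-1)/(n+1)
Step 2: Substituting n = 13, b = 34
Step 3: Revenue = 34*(13-1)/(13+1) = 34*12/14
Step 4: Revenue = 408/14 = 204/7

204/7


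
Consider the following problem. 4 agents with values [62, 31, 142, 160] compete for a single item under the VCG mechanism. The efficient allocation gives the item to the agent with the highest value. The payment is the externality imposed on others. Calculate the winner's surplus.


Step 1: The winner is the agent with the highest value: agent 3 with value 160
Step 2: Values of other agents: [62, 31, 142]
Step 3: VCG payment = max of others' values = 142
Step 4: Surplus = 160 - 142 = 18

18


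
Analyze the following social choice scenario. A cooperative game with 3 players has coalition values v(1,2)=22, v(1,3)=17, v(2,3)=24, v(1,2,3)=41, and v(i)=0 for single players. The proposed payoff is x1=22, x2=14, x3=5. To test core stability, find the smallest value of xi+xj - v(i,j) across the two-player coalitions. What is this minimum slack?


Step 1: Slack for coalition (1,2): x1+x2 - v12 = 36 - 22 = 14
Step 2: Slack for coalition (1,3): x1+x3 - v13 = 27 - 17 = 10
Step 3: Slack for coalition (2,3): x2+x3 - v23 = 19 - 24 = -5
Step 4: Minimum slack = min(14, 10, -5) = -5, attained by (2,3); coalition (2,3) can block (slack < 0), so the allocation is not in the core

-5


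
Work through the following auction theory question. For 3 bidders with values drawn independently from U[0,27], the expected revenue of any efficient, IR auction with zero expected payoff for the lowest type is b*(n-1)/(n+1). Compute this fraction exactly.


Step 1: By Revenue Equivalence, expected revenue = b*(n-1)/(n+1)
Step 2: Substituting n = 3, b = 27
Step 3: Revenue = 27*(3-1)/(3+1) = 27*2/4
Step 4: Revenue = 54/4 = 27/2

27/2


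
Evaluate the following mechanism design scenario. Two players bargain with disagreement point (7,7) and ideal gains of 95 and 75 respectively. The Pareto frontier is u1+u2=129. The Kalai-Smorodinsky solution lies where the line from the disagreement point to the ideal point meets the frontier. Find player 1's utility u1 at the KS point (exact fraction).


Step 1: At the KS point, (u1-d1)/r1 = (u2-d2)/r2 = t and u1+u2 = 129
Step 2: u1 = d1 + r1*t and u2 = d2 + r2*t, so (d1 + r1*t) + (d2 + r2*t) = 129
Step 3: t = (129 - 7 - 7)/(95 + 75) = 115/170 = 23/34
Step 4: u1 = d1 + r1*t = 7 + 95 * 23/34 = 2423/34
Step 5: (Check: u2 = d2 + r2*t = 1963/34; u1+u2 = 2423/34 + 1963/34 = 129, on the frontier.)

2423/34


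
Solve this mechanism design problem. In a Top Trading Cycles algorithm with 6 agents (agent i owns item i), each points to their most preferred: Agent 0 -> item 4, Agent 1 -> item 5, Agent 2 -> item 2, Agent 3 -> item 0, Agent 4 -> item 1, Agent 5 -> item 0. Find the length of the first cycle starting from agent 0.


Step 1: Trace the pointer graph from agent 0: 0 -> 4 -> 1 -> 5 -> 0
Step 2: A cycle is detected when we revisit agent 0
Step 3: The cycle is: 0 -> 4 -> 1 -> 5 -> 0
Step 4: Cycle length = 4

4


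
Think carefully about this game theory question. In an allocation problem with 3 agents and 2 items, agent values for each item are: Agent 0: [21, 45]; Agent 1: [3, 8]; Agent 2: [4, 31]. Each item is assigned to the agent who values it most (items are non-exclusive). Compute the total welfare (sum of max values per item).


Step 1: For each item, find the maximum value among all agents.
Step 2: Item 0 -> Agent 0 (value 21)
Step 3: Item 1 -> Agent 0 (value 45)
Step 4: Total welfare = 21 + 45 = 66

66


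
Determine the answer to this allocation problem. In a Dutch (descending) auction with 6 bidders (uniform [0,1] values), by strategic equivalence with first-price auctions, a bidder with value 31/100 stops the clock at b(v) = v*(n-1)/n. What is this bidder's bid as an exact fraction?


Step 1: Dutch auctions are strategically equivalent to first-price auctions
Step 2: The equilibrium bid is b(v) = v*(n-1)/n
Step 3: b = 31/100 * 5/6
Step 4: b = 31/120

31/120


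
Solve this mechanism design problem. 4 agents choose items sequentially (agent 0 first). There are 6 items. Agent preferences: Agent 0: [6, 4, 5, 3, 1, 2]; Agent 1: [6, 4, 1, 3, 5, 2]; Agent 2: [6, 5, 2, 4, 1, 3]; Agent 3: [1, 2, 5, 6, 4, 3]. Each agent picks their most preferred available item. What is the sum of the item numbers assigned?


Step 1: Agent 0 picks item 6
Step 2: Agent 1 picks item 4
Step 3: Agent 2 picks item 5
Step 4: Agent 3 picks item 1
Step 5: Sum = 6 + 4 + 5 + 1 = 16

16


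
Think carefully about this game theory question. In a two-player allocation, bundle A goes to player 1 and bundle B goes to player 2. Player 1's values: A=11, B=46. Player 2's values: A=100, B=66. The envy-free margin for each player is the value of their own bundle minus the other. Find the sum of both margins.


Step 1: Player 1's margin = v1(A) - v1(B) = 11 - 46 = -35
Step 2: Player 2's margin = v2(B) - v2(A) = 66 - 100 = -34
Step 3: Total margin = -35 + -34 = -69

-69


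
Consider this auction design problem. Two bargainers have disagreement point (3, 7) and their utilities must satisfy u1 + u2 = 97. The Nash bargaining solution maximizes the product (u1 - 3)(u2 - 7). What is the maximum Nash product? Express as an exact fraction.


Step 1: The Nash solution splits surplus symmetrically above the disagreement point
Step 2: u1 = (total + d1 - d2)/2 = (97 + 3 - 7)/2 = 93/2
Step 3: u2 = (total - d1 + d2)/2 = (97 - 3 + 7)/2 = 101/2
Step 4: Nash product = (93/2 - 3) * (101/2 - 7)
Step 5: = 87/2 * 87/2 = 7569/4

7569/4


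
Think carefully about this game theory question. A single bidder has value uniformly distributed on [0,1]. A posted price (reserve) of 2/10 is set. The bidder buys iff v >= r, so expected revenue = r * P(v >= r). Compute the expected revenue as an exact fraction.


Step 1: Posted price r = 1/5, value support [0,1]
Step 2: P(v >= r) = (1 - 1/5)/1 = 4/5
Step 3: Expected revenue = r * P(v >= r) = 1/5 * 4/5
Step 4: Revenue = 4/25

4/25


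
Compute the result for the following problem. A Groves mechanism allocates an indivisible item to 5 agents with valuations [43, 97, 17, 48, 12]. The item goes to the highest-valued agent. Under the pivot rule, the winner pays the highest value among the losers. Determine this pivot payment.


Step 1: The efficient winner is agent 1 with value 97
Step 2: Other agents' values: [43, 17, 48, 12]
Step 3: Pivot payment = max(others) = 48
Step 4: The winner pays 48

48


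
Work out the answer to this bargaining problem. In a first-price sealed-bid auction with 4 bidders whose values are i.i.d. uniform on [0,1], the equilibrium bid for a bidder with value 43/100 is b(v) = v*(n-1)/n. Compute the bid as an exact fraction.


Step 1: The symmetric BNE bidding function is b(v) = v * (n-1) / n
Step 2: Substitute v = 43/100 and n = 4
Step 3: b = 43/100 * 3/4
Step 4: b = 129/400

129/400


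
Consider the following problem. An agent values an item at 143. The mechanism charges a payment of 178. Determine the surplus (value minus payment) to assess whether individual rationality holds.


Step 1: Surplus = value - payment = 143 - 178 = -35
Step 2: IR is violated (surplus < 0)

-35


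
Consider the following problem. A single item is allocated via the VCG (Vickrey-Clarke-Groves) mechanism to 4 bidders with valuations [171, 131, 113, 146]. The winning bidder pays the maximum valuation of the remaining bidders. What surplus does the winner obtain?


Step 1: The winner is the agent with the highest value: agent 0 with value 171
Step 2: Values of other agents: [131, 113, 146]
Step 3: VCG payment = max of others' values = 146
Step 4: Surplus = 171 - 146 = 25

25


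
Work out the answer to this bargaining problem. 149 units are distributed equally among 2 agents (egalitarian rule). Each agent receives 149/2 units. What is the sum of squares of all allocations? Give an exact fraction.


Step 1: Each agent's share = 149/2
Step 2: Square of each share = (149/2)^2 = 22201/4
Step 3: Sum of squares = 2 * 22201/4 = 22201/2

22201/2


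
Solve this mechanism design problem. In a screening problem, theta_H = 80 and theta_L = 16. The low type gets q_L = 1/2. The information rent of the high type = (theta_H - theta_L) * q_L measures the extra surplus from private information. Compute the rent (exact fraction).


Step 1: theta_H - theta_L = 80 - 16 = 64
Step 2: Information rent = (theta_H - theta_L) * q_L
Step 3: = 64 * 1/2
Step 4: = 32

32


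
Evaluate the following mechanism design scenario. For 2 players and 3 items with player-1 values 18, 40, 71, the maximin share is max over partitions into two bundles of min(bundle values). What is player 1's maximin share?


Step 1: Item values = 18, 40, 71
Step 2: Enumerate all 2-bundle partitions and take the smaller bundle:
  Partition 1: {18} vs {40,71} -> bundles 18, 111; min = 18
  Partition 2: {40} vs {18,71} -> bundles 40, 89; min = 40
  Partition 3: {71} vs {18,40} -> bundles 71, 58; min = 58
Step 3: MMS = max(18, 40, 58) = 58

58


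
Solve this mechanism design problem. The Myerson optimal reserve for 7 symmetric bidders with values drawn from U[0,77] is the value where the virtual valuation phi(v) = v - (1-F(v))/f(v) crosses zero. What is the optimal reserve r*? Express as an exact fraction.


Step 1: For U[0,77], F(v) = v/77 and f(v) = 1/77
Step 2: phi(v) = v - (1 - v/77)/(1/77) = v - (77 - v) = 2v - 77
Step 3: Set phi(r*) = 0: 2r* - 77 = 0
Step 4: r* = 77/2 (the number of bidders n = 7 does not enter)

77/2


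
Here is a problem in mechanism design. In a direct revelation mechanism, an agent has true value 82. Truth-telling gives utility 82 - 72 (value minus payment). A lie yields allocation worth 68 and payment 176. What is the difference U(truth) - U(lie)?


Step 1: U(truth) = value - payment = 82 - 72 = 10
Step 2: U(lie) = allocation - payment = 68 - 176 = -108
Step 3: IC gap = 10 - (-108) = 118

118


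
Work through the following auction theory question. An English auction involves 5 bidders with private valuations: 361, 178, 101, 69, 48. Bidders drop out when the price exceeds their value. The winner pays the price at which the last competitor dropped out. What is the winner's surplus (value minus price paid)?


Step 1: Identify the highest value: 361
Step 2: Identify the second-highest value: 178
Step 3: The final price = second-highest value = 178
Step 4: Surplus = 361 - 178 = 183

183


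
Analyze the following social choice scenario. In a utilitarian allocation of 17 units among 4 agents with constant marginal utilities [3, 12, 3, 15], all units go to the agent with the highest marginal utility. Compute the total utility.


Step 1: The marginal utilities are [3, 12, 3, 15]
Step 2: The highest marginal utility is 15
Step 3: All 17 units go to that agent
Step 4: Total utility = 15 * 17 = 255

255


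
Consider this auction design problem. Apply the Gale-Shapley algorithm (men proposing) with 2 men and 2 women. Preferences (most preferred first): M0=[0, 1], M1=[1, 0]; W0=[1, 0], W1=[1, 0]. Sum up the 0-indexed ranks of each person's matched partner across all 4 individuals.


Step 1: Run Gale-Shapley (men propose, women hold best offer):
  M0 proposes to W0; she accepts
  M1 proposes to W1; she accepts
Step 2: Final matching: W0-M0, W1-M1
Step 3: 0-indexed ranks (man's rank of his match, then woman's): 0 + 1 + 0 + 0
Step 4: Total rank sum = 1

1


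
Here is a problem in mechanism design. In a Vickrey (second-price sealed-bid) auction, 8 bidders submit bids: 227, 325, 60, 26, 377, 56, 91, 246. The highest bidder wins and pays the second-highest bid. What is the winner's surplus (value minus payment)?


Step 1: Sort bids in descending order: 377, 325, 246, 227, 91, 60, 56, 26
Step 2: The winning bid is the highest: 377
Step 3: The payment equals the second-highest bid: 325
Step 4: Surplus = winner's bid - payment = 377 - 325 = 52

52


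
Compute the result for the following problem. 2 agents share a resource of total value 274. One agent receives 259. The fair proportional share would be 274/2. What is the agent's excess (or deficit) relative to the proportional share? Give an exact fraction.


Step 1: Proportional share = 274/2 = 137
Step 2: Agent's actual allocation = 259
Step 3: Excess = 259 - 137 = 122

122


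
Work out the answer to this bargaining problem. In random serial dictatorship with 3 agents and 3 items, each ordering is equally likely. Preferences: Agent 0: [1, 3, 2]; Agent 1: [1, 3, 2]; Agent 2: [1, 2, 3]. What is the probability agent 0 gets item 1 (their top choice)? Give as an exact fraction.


Step 1: Agent 0 wants item 1
Step 2: There are 6 possible orderings of agents
Step 3: In 2 orderings, agent 0 gets item 1
Step 4: Probability = 2/6 = 1/3

1/3


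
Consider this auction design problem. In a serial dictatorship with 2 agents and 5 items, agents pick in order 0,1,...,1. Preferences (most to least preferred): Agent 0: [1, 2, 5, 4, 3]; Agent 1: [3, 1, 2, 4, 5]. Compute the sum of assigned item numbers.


Step 1: Agent 0 picks item 1
Step 2: Agent 1 picks item 3
Step 3: Sum = 1 + 3 = 4

4


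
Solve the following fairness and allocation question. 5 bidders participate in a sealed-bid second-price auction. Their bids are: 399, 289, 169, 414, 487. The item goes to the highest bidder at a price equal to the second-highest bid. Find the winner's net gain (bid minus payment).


Step 1: Sort bids in descending order: 487, 414, 399, 289, 169
Step 2: The winning bid is the highest: 487
Step 3: The payment equals the second-highest bid: 414
Step 4: Surplus = winner's bid - payment = 487 - 414 = 73

73


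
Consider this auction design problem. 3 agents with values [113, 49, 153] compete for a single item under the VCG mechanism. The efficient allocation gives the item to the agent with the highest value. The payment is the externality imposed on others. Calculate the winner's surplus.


Step 1: The winner is the agent with the highest value: agent 2 with value 153
Step 2: Values of other agents: [113, 49]
Step 3: VCG payment = max of others' values = 113
Step 4: Surplus = 153 - 113 = 40

40


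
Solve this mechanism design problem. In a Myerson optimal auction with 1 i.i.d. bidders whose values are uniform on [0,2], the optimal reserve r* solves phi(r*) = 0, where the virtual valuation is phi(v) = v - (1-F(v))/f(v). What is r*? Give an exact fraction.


Step 1: For U[0,2], F(v) = v/2 and f(v) = 1/2
Step 2: phi(v) = v - (1 - v/2)/(1/2) = v - (2 - v) = 2v - 2
Step 3: Set phi(r*) = 0: 2r* - 2 = 0
Step 4: r* = 2/2 = 1 (the number of bidders n = 1 does not enter)

1


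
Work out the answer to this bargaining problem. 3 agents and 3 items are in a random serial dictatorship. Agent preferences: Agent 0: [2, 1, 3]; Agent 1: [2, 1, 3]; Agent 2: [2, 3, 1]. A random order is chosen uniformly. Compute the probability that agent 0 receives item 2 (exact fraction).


Step 1: Agent 0 wants item 2
Step 2: There are 6 possible orderings of agents
Step 3: In 2 orderings, agent 0 gets item 2
Step 4: Probability = 2/6 = 1/3

1/3


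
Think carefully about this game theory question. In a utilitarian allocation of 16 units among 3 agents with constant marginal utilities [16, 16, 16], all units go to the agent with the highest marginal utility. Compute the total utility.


Step 1: The marginal utilities are [16, 16, 16]
Step 2: The highest marginal utility is 16
Step 3: All 16 units go to that agent
Step 4: Total utility = 16 * 16 = 256

256


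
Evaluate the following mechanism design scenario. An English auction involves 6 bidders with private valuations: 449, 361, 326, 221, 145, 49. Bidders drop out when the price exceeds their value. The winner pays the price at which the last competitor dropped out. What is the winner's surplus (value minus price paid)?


Step 1: Identify the highest value: 449
Step 2: Identify the second-highest value: 361
Step 3: The final price = second-highest value = 361
Step 4: Surplus = 449 - 361 = 88

88


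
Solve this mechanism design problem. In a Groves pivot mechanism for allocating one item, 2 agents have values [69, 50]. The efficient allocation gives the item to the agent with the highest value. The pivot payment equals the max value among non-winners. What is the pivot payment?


Step 1: The efficient winner is agent 0 with value 69
Step 2: Other agents' values: [50]
Step 3: Pivot payment = max(others) = 50
Step 4: The winner pays 50

50


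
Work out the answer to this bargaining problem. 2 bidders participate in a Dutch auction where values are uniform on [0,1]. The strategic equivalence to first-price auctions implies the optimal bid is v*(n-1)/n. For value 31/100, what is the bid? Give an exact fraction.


Step 1: Dutch auctions are strategically equivalent to first-price auctions
Step 2: The equilibrium bid is b(v) = v*(n-1)/n
Step 3: b = 31/100 * 1/2
Step 4: b = 31/200

31/200


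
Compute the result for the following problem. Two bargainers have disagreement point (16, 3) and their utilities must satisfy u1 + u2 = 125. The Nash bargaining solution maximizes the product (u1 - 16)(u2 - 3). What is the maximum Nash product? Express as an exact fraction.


Step 1: The Nash solution splits surplus symmetrically above the disagreement point
Step 2: u1 = (total + d1 - d2)/2 = (125 + 16 - 3)/2 = 69
Step 3: u2 = (total - d1 + d2)/2 = (125 - 16 + 3)/2 = 56
Step 4: Nash product = (69 - 16) * (56 - 3)
Step 5: = 53 * 53 = 2809

2809


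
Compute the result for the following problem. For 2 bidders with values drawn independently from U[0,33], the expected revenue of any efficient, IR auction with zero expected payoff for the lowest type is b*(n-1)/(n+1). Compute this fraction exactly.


Step 1: By Revenue Equivalence, expected revenue = b*(n-1)/(n+1)
Step 2: Substituting n = 2, b = 33
Step 3: Revenue = 33*(2-1)/(2+1) = 33*1/3
Step 4: Revenue = 33/3 = 11

11


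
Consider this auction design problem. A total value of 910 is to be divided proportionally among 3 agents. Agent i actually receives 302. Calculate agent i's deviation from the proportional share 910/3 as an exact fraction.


Step 1: Proportional share = 910/3
Step 2: Agent's actual allocation = 302
Step 3: Excess = 302 - 910/3 = -4/3

-4/3


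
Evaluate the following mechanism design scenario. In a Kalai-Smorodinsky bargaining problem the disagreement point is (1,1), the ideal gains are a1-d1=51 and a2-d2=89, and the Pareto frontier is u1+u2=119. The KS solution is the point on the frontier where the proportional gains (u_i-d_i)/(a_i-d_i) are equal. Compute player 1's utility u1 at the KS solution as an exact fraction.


Step 1: At the KS point, (u1-d1)/r1 = (u2-d2)/r2 = t and u1+u2 = 119
Step 2: u1 = d1 + r1*t and u2 = d2 + r2*t, so (d1 + r1*t) + (d2 + r2*t) = 119
Step 3: t = (119 - 1 - 1)/(51 + 89) = 117/140
Step 4: u1 = d1 + r1*t = 1 + 51 * 117/140 = 6107/140
Step 5: (Check: u2 = d2 + r2*t = 10553/140; u1+u2 = 6107/140 + 10553/140 = 119, on the frontier.)

6107/140


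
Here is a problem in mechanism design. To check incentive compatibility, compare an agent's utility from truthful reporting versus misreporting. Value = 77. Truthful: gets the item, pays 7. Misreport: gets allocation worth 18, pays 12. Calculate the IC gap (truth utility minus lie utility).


Step 1: U(truth) = value - payment = 77 - 7 = 70
Step 2: U(lie) = allocation - payment = 18 - 12 = 6
Step 3: IC gap = 70 - 6 = 64

64


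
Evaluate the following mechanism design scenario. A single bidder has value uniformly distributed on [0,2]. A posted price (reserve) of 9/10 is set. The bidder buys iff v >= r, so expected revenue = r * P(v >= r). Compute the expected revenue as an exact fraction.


Step 1: Posted price r = 9/10, value support [0,2]
Step 2: P(v >= r) = (2 - 9/10)/2 = 11/20
Step 3: Expected revenue = r * P(v >= r) = 9/10 * 11/20
Step 4: Revenue = 99/200

99/200


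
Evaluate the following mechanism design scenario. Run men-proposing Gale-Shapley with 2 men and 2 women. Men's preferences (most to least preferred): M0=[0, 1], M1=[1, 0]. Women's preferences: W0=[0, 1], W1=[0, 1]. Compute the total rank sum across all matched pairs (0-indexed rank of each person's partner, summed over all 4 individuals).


Step 1: Run Gale-Shapley (men propose, women hold best offer):
  M0 proposes to W0; she accepts
  M1 proposes to W1; she accepts
Step 2: Final matching: W0-M0, W1-M1
Step 3: 0-indexed ranks (man's rank of his match, then woman's): 0 + 0 + 0 + 1
Step 4: Total rank sum = 1

1


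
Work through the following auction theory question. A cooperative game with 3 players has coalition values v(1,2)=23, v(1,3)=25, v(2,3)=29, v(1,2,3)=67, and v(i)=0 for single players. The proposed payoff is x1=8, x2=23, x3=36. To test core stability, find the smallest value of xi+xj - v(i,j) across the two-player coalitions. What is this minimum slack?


Step 1: Slack for coalition (1,2): x1+x2 - v12 = 31 - 23 = 8
Step 2: Slack for coalition (1,3): x1+x3 - v13 = 44 - 25 = 19
Step 3: Slack for coalition (2,3): x2+x3 - v23 = 59 - 29 = 30
Step 4: Minimum slack = min(8, 19, 30) = 8, attained by (1,2); no pair can gain by deviating, so the allocation is in the core

8


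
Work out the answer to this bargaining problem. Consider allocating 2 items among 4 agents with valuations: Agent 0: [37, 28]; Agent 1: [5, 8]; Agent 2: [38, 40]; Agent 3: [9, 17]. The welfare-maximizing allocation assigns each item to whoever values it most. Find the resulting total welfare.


Step 1: For each item, find the maximum value among all agents.
Step 2: Item 0 -> Agent 2 (value 38)
Step 3: Item 1 -> Agent 2 (value 40)
Step 4: Total welfare = 38 + 40 = 78

78


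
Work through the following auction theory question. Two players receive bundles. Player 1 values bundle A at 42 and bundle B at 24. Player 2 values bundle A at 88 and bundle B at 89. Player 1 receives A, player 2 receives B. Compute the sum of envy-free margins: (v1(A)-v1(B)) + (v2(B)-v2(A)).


Step 1: Player 1's margin = v1(A) - v1(B) = 42 - 24 = 18
Step 2: Player 2's margin = v2(B) - v2(A) = 89 - 88 = 1
Step 3: Total margin = 18 + 1 = 19

19


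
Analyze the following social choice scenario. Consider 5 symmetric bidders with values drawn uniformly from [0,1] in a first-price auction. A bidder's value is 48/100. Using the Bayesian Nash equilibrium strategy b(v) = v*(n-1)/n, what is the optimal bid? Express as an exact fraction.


Step 1: The symmetric BNE bidding function is b(v) = v * (n-1) / n
Step 2: Substitute v = 12/25 and n = 5
Step 3: b = 12/25 * 4/5
Step 4: b = 48/125

48/125


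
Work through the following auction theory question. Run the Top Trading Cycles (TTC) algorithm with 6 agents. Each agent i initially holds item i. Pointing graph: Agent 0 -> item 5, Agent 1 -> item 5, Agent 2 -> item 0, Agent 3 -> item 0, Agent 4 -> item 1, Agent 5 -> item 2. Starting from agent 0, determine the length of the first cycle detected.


Step 1: Trace the pointer graph from agent 0: 0 -> 5 -> 2 -> 0
Step 2: A cycle is detected when we revisit agent 0
Step 3: The cycle is: 0 -> 5 -> 2 -> 0
Step 4: Cycle length = 3

3


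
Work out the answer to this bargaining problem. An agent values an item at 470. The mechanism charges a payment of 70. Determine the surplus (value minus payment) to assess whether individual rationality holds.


Step 1: Surplus = value - payment = 470 - 70 = 400
Step 2: IR is satisfied (surplus >= 0)

400


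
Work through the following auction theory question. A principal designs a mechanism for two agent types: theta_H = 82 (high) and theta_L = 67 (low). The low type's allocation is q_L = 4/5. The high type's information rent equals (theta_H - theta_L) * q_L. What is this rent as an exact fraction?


Step 1: theta_H - theta_L = 82 - 67 = 15
Step 2: Information rent = (theta_H - theta_L) * q_L
Step 3: = 15 * 4/5
Step 4: = 12

12


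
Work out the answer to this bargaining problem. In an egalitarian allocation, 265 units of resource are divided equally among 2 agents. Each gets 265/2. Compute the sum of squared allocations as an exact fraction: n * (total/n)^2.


Step 1: Each agent's share = 265/2
Step 2: Square of each share = (265/2)^2 = 70225/4
Step 3: Sum of squares = 2 * 70225/4 = 70225/2

70225/2


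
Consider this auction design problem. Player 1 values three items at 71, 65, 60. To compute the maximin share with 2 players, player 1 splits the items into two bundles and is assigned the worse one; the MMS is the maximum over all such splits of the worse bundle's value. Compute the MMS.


Step 1: Item values = 71, 65, 60
Step 2: Enumerate all 2-bundle partitions and take the smaller bundle:
  Partition 1: {71} vs {65,60} -> bundles 71, 125; min = 71
  Partition 2: {65} vs {71,60} -> bundles 65, 131; min = 65
  Partition 3: {60} vs {71,65} -> bundles 60, 136; min = 60
Step 3: MMS = max(71, 65, 60) = 71

71


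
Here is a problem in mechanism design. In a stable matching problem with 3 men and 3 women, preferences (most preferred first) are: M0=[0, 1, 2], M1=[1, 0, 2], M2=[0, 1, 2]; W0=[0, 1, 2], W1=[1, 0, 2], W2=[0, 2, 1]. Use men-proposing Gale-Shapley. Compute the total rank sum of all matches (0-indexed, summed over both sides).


Step 1: Run Gale-Shapley (men propose, women hold best offer):
  M0 proposes to W0; she accepts
  M1 proposes to W1; she accepts
  M2 proposes to W0; rejected
  M2 proposes to W1; rejected
  M2 proposes to W2; she accepts
Step 2: Final matching: W0-M0, W1-M1, W2-M2
Step 3: 0-indexed ranks (man's rank of his match, then woman's): 0 + 0 + 0 + 0 + 2 + 1
Step 4: Total rank sum = 3

3


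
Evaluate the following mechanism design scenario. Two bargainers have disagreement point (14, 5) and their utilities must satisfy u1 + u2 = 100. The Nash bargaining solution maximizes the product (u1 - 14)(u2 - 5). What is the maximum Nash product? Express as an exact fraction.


Step 1: The Nash solution splits surplus symmetrically above the disagreement point
Step 2: u1 = (total + d1 - d2)/2 = (100 + 14 - 5)/2 = 109/2
Step 3: u2 = (total - d1 + d2)/2 = (100 - 14 + 5)/2 = 91/2
Step 4: Nash product = (109/2 - 14) * (91/2 - 5)
Step 5: = 81/2 * 81/2 = 6561/4

6561/4


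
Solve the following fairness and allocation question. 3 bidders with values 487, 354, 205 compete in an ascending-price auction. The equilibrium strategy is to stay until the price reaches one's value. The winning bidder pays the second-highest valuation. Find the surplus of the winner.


Step 1: Identify the highest value: 487
Step 2: Identify the second-highest value: 354
Step 3: The final price = second-highest value = 354
Step 4: Surplus = 487 - 354 = 133

133


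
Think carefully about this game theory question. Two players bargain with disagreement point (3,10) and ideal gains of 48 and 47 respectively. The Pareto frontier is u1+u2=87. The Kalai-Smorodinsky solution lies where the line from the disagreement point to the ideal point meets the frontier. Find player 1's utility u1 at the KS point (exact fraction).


Step 1: At the KS point, (u1-d1)/r1 = (u2-d2)/r2 = t and u1+u2 = 87
Step 2: u1 = d1 + r1*t and u2 = d2 + r2*t, so (d1 + r1*t) + (d2 + r2*t) = 87
Step 3: t = (87 - 3 - 10)/(48 + 47) = 74/95
Step 4: u1 = d1 + r1*t = 3 + 48 * 74/95 = 3837/95
Step 5: (Check: u2 = d2 + r2*t = 4428/95; u1+u2 = 3837/95 + 4428/95 = 87, on the frontier.)

3837/95


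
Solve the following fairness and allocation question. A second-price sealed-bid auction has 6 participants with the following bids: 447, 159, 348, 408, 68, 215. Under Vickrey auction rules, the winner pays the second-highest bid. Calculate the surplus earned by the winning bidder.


Step 1: Sort bids in descending order: 447, 408, 348, 215, 159, 68
Step 2: The winning bid is the highest: 447
Step 3: The payment equals the second-highest bid: 408
Step 4: Surplus = winner's bid - payment = 447 - 408 = 39

39


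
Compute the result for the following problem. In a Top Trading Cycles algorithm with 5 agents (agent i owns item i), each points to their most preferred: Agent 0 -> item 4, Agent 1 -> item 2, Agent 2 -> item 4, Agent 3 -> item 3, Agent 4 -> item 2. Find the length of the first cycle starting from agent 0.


Step 1: Trace the pointer graph from agent 0: 0 -> 4 -> 2 -> 4
Step 2: A cycle is detected when we revisit agent 4
Step 3: The cycle is: 4 -> 2 -> 4
Step 4: Cycle length = 2

2


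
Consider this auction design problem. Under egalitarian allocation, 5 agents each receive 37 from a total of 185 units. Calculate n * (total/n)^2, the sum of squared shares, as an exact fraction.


Step 1: Each agent's share = 185/5 = 37
Step 2: Square of each share = (37)^2 = 1369
Step 3: Sum of squares = 5 * 1369 = 6845

6845


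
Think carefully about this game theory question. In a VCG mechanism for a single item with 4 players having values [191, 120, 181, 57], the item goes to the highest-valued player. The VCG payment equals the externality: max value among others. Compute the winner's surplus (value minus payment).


Step 1: The winner is the agent with the highest value: agent 0 with value 191
Step 2: Values of other agents: [120, 181, 57]
Step 3: VCG payment = max of others' values = 181
Step 4: Surplus = 191 - 181 = 10

10


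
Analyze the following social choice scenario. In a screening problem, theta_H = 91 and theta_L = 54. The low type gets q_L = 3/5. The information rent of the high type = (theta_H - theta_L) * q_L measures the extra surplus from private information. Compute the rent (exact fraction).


Step 1: theta_H - theta_L = 91 - 54 = 37
Step 2: Information rent = (theta_H - theta_L) * q_L
Step 3: = 37 * 3/5
Step 4: = 111/5

111/5


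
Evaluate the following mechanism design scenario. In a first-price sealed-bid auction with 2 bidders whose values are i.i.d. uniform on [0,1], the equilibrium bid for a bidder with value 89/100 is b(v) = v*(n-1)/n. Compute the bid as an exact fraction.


Step 1: The symmetric BNE bidding function is b(v) = v * (n-1) / n
Step 2: Substitute v = 89/100 and n = 2
Step 3: b = 89/100 * 1/2
Step 4: b = 89/200

89/200


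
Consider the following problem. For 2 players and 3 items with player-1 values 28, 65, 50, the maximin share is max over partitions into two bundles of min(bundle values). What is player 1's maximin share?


Step 1: Item values = 28, 65, 50
Step 2: Enumerate all 2-bundle partitions and take the smaller bundle:
  Partition 1: {28} vs {65,50} -> bundles 28, 115; min = 28
  Partition 2: {65} vs {28,50} -> bundles 65, 78; min = 65
  Partition 3: {50} vs {28,65} -> bundles 50, 93; min = 50
Step 3: MMS = max(28, 65, 50) = 65

65


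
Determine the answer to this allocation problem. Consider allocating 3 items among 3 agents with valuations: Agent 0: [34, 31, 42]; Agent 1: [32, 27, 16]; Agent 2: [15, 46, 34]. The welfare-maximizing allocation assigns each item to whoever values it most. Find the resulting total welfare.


Step 1: For each item, find the maximum value among all agents.
Step 2: Item 0 -> Agent 0 (value 34)
Step 3: Item 1 -> Agent 2 (value 46)
Step 4: Item 2 -> Agent 0 (value 42)
Step 5: Total welfare = 34 + 46 + 42 = 122

122


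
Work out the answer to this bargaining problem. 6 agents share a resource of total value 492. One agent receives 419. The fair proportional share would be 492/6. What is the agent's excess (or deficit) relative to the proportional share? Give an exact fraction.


Step 1: Proportional share = 492/6 = 82
Step 2: Agent's actual allocation = 419
Step 3: Excess = 419 - 82 = 337

337


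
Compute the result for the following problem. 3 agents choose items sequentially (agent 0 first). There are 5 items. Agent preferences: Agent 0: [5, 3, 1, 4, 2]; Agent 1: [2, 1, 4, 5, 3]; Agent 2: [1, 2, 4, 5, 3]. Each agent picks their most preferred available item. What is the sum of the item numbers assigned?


Step 1: Agent 0 picks item 5
Step 2: Agent 1 picks item 2
Step 3: Agent 2 picks item 1
Step 4: Sum = 5 + 2 + 1 = 8

8


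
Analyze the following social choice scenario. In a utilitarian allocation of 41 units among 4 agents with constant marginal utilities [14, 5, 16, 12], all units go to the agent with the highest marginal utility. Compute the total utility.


Step 1: The marginal utilities are [14, 5, 16, 12]
Step 2: The highest marginal utility is 16
Step 3: All 41 units go to that agent
Step 4: Total utility = 16 * 41 = 656

656


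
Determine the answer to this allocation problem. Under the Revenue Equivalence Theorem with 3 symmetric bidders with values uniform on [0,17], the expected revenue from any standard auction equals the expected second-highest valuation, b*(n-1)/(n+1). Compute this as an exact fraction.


Step 1: By Revenue Equivalence, expected revenue = b*(n-1)/(n+1)
Step 2: Substituting n = 3, b = 17
Step 3: Revenue = 17*(3-1)/(3+1) = 17*2/4
Step 4: Revenue = 34/4 = 17/2

17/2


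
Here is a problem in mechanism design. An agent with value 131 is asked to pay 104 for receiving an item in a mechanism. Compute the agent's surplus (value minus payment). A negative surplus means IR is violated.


Step 1: Surplus = value - payment = 131 - 104 = 27
Step 2: IR is satisfied (surplus >= 0)

27


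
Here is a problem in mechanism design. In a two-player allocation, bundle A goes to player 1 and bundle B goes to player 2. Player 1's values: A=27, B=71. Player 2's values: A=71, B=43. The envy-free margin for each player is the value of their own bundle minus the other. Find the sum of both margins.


Step 1: Player 1's margin = v1(A) - v1(B) = 27 - 71 = -44
Step 2: Player 2's margin = v2(B) - v2(A) = 43 - 71 = -28
Step 3: Total margin = -44 + -28 = -72

-72


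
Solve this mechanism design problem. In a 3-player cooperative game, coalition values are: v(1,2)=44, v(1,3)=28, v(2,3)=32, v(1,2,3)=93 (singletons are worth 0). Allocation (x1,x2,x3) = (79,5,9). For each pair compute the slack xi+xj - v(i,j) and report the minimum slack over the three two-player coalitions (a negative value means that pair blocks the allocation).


Step 1: Slack for coalition (1,2): x1+x2 - v12 = 84 - 44 = 40
Step 2: Slack for coalition (1,3): x1+x3 - v13 = 88 - 28 = 60
Step 3: Slack for coalition (2,3): x2+x3 - v23 = 14 - 32 = -18
Step 4: Minimum slack = min(40, 60, -18) = -18, attained by (2,3); coalition (2,3) can block (slack < 0), so the allocation is not in the core

-18
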